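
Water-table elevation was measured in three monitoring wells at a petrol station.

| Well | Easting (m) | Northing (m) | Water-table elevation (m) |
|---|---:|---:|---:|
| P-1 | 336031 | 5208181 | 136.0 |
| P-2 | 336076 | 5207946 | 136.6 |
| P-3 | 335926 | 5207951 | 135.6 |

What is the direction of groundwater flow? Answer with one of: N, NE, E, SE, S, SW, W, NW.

W

Differences from P-1: to P-2 (Δx, Δy, Δh) = (45, -235, +0.6); to P-3 = (-105, -230, -0.4).
Determinant of the coordinate differences = 45·(-230) − (-105)·(-235) = -35025.
∂h/∂x = [(+0.6)·(-230) − (-0.4)·(-235)] / -35025 = +0.006624
∂h/∂y = [45·(-0.4) − (-105)·(+0.6)] / -35025 = -0.001285
Flow = −∇h = (-0.006624 east, +0.001285 north), which points west.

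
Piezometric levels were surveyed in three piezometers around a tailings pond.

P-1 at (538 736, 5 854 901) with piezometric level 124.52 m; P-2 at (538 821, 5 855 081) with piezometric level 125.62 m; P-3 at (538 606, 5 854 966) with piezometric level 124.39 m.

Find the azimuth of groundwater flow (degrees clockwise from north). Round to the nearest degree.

216°

With h = a·x + b·y + c and P-1 as origin, the differences give:
  85·a + 180·b = +1.10
  (-130)·a + 65·b = -0.13
Eliminate b (×65 and ×180, subtract): 28925·a = 94.900 → a = ∂h/∂x = +0.003281
Back-substitute: b = ∂h/∂y = +0.004562.
Flow direction (−∇h) has components (-0.003281 E, -0.004562 N).
Azimuth = atan2(E, N) = atan2(-0.003281, -0.004562) = 215.7° ≈ 216°.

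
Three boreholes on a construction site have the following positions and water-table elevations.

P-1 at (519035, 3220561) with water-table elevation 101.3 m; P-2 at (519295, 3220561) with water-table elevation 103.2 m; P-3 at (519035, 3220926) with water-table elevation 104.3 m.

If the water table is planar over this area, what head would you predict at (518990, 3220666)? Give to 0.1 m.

∂h/∂x = (103.2 − 101.3) / (519295 − 519035) = +0.007308
∂h/∂y = (104.3 − 101.3) / (3220926 − 3220561) = +0.008219
h(518990, 3220666) = 101.3 + (+0.007308)·(-45) + (+0.008219)·(105) = 101.3 -0.329 +0.863 = 101.834 m.

101.8 m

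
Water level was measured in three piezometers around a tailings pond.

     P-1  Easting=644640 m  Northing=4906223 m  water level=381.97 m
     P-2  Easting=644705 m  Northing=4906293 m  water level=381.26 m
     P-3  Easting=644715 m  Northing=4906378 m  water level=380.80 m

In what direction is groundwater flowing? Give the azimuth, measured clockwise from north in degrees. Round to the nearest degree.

Taking P-1 as reference: P-2−P-1 = (65, 70, -0.71); P-3−P-1 = (75, 155, -1.17).
Solve a·Δx + b·Δy = Δh: det = 65·155 − 75·70 = 4825.
∂h/∂x = [(-0.71)·155 − (-1.17)·70] / 4825 = -0.005834
∂h/∂y = [65·(-1.17) − 75·(-0.71)] / 4825 = -0.004725
Flow direction (−∇h) has components (+0.005834 E, +0.004725 N).
Azimuth = atan2(E, N) = atan2(+0.005834, +0.004725) = 51.0° ≈ 051°.

051°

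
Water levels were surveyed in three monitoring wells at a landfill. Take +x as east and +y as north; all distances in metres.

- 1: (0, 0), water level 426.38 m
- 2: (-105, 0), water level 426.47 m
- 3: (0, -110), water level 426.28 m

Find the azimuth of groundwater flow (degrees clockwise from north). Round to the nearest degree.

∂h/∂x = (426.47 − 426.38) / (-105 − 0) = -0.0008571
∂h/∂y = (426.28 − 426.38) / (-110 − 0) = +0.0009091
Flow direction (−∇h) has components (+0.0008571 E, -0.0009091 N).
Azimuth = atan2(E, N) = atan2(+0.0008571, -0.0009091) = 136.7° ≈ 137°.

137°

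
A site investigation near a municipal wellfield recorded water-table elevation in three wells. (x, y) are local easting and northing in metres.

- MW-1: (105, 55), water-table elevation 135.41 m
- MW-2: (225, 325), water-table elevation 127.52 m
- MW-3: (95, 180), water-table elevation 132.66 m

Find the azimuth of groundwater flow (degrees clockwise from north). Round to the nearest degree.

With h = a·x + b·y + c and MW-1 as origin, the differences give:
  120·a + 270·b = -7.89
  (-10)·a + 125·b = -2.75
Eliminate b (×125 and ×270, subtract): 17700·a = -243.750 → a = ∂h/∂x = -0.01377
Back-substitute: b = ∂h/∂y = -0.02310.
Flow direction (−∇h) has components (+0.01377 E, +0.02310 N).
Azimuth = atan2(E, N) = atan2(+0.01377, +0.02310) = 30.8° ≈ 031°.

031°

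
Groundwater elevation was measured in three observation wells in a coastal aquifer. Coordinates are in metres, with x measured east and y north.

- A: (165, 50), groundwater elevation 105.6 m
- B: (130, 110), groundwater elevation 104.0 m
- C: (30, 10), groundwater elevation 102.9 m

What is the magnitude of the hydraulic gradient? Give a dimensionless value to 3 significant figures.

0.0270

Differences from A: to B (Δx, Δy, Δh) = (-35, 60, -1.6); to C = (-135, -40, -2.7).
Determinant of the coordinate differences = (-35)·(-40) − (-135)·60 = 9500.
∂h/∂x = [(-1.6)·(-40) − (-2.7)·60] / 9500 = +0.02379
∂h/∂y = [(-35)·(-2.7) − (-135)·(-1.6)] / 9500 = -0.01279
|∇h| = √(0.02379² + -0.01279²) = 0.02701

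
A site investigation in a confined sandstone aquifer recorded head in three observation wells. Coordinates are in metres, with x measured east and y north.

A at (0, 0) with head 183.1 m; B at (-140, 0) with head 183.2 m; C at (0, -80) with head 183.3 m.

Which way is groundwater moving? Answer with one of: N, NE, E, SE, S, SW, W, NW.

N

∂h/∂x = (183.2 − 183.1) / (-140 − 0) = -0.0007143
∂h/∂y = (183.3 − 183.1) / (-80 − 0) = -0.002500
Flow = −∇h = (+0.0007143 east, +0.002500 north), which points north.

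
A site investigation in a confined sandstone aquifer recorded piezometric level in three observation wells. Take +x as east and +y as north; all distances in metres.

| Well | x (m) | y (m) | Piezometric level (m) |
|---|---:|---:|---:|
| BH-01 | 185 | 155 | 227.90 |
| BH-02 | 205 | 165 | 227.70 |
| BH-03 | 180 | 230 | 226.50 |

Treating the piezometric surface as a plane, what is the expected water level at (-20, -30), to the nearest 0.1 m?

231.5 m

With h = a·x + b·y + c and BH-01 as origin, the differences give:
  20·a + 10·b = -0.20
  (-5)·a + 75·b = -1.40
Eliminate b (×75 and ×10, subtract): 1550·a = -1.000 → a = ∂h/∂x = -0.0006452
Back-substitute: b = ∂h/∂y = -0.01871.
h(-20, -30) = 227.90 + (-0.0006452)·(-205) + (-0.01871)·(-185) = 227.90 +0.132 +3.461 = 231.494 m.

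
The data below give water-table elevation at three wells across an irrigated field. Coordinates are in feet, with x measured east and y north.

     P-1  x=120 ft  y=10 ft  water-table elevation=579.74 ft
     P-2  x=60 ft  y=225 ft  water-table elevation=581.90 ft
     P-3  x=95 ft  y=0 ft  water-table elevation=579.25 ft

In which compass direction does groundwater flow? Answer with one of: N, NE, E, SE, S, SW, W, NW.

SW

Taking P-1 as reference: P-2−P-1 = (-60, 215, +2.16); P-3−P-1 = (-25, -10, -0.49).
Solve a·Δx + b·Δy = Δh: det = (-60)·(-10) − (-25)·215 = 5975.
∂h/∂x = [(+2.16)·(-10) − (-0.49)·215] / 5975 = +0.01402
∂h/∂y = [(-60)·(-0.49) − (-25)·(+2.16)] / 5975 = +0.01396
Flow = −∇h = (-0.01402 east, -0.01396 north), which points southwest.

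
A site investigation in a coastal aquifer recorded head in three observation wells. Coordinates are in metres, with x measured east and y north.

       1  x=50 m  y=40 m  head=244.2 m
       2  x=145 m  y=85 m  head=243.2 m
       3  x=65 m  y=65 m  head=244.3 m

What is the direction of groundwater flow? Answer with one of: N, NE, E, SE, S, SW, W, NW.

SE

Differences from 1: to 2 (Δx, Δy, Δh) = (95, 45, -1.0); to 3 = (15, 25, +0.1).
Solve a·Δx + b·Δy = Δh: det = 95·25 − 15·45 = 1700.
∂h/∂x = [(-1.0)·25 − (+0.1)·45] / 1700 = -0.01735
∂h/∂y = [95·(+0.1) − 15·(-1.0)] / 1700 = +0.01441
Flow = −∇h = (+0.01735 east, -0.01441 north), which points southeast.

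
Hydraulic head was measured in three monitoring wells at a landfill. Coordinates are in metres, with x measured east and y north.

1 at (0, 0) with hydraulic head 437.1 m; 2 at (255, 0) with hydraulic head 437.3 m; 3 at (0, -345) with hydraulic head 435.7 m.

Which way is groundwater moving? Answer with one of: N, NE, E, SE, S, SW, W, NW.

S

∂h/∂x = (437.3 − 437.1) / (255 − 0) = +0.0007843
∂h/∂y = (435.7 − 437.1) / (-345 − 0) = +0.004058
Flow = −∇h = (-0.0007843 east, -0.004058 north), which points south.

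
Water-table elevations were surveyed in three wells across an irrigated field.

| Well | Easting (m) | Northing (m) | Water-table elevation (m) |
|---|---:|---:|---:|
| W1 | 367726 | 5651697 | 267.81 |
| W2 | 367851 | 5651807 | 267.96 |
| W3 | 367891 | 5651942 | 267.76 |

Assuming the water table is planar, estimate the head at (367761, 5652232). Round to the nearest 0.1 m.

Differences from W1: to W2 (Δx, Δy, Δh) = (125, 110, +0.15); to W3 = (165, 245, -0.05).
Determinant of the coordinate differences = 125·245 − 165·110 = 12475.
∂h/∂x = [(+0.15)·245 − (-0.05)·110] / 12475 = +0.003387
∂h/∂y = [125·(-0.05) − 165·(+0.15)] / 12475 = -0.002485
h(367761, 5652232) = 267.81 + (+0.003387)·(35) + (-0.002485)·(535) = 267.81 +0.119 -1.329 = 266.599 m.

266.6 m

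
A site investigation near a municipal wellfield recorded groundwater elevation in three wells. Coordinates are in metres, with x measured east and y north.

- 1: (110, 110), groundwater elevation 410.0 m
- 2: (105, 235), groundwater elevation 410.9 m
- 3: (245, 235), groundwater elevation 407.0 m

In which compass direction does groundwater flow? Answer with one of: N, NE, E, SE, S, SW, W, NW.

E

Differences from 1: to 2 (Δx, Δy, Δh) = (-5, 125, +0.9); to 3 = (135, 125, -3.0).
Solve a·Δx + b·Δy = Δh: det = (-5)·125 − 135·125 = -17500.
∂h/∂x = [(+0.9)·125 − (-3.0)·125] / -17500 = -0.02786
∂h/∂y = [(-5)·(-3.0) − 135·(+0.9)] / -17500 = +0.006086
Flow = −∇h = (+0.02786 east, -0.006086 north), which points east.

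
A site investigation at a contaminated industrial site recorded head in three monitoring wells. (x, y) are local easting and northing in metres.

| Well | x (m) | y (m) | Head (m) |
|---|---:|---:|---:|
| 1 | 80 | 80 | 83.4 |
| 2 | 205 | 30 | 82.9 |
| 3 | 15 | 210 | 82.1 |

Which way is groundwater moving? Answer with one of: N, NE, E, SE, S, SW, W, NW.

Differences from 1: to 2 (Δx, Δy, Δh) = (125, -50, -0.5); to 3 = (-65, 130, -1.3).
Solve a·Δx + b·Δy = Δh: det = 125·130 − (-65)·(-50) = 13000.
∂h/∂x = [(-0.5)·130 − (-1.3)·(-50)] / 13000 = -0.01000
∂h/∂y = [125·(-1.3) − (-65)·(-0.5)] / 13000 = -0.01500
Flow = −∇h = (+0.01000 east, +0.01500 north), which points northeast.

NE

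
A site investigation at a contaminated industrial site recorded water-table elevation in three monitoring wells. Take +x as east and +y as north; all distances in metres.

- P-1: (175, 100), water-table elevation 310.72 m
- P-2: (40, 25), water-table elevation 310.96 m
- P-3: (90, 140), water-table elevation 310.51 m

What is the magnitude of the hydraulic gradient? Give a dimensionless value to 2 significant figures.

0.0042

With h = a·x + b·y + c and P-1 as origin, the differences give:
  (-135)·a + (-75)·b = +0.24
  (-85)·a + 40·b = -0.21
Eliminate b (×40 and ×(-75), subtract): -11775·a = -6.150 → a = ∂h/∂x = +0.0005223
Back-substitute: b = ∂h/∂y = -0.004140.
|∇h| = √(0.0005223² + -0.004140²) = 0.004173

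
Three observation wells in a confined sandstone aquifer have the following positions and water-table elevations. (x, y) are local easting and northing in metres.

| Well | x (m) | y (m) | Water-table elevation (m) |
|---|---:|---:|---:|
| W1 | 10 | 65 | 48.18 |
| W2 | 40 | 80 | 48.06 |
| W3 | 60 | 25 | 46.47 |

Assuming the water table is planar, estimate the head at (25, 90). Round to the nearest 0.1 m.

Taking W1 as reference: W2−W1 = (30, 15, -0.12); W3−W1 = (50, -40, -1.71).
Solve a·Δx + b·Δy = Δh: det = 30·(-40) − 50·15 = -1950.
∂h/∂x = [(-0.12)·(-40) − (-1.71)·15] / -1950 = -0.01562
∂h/∂y = [30·(-1.71) − 50·(-0.12)] / -1950 = +0.02323
h(25, 90) = 48.18 + (-0.01562)·(15) + (+0.02323)·(25) = 48.18 -0.234 +0.581 = 48.527 m.

48.5 m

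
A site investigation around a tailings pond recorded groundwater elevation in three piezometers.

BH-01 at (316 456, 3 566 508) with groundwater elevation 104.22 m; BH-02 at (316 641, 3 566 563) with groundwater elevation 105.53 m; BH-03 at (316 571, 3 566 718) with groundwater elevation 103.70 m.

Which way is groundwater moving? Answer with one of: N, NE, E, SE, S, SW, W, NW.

With h = a·x + b·y + c and BH-01 as origin, the differences give:
  185·a + 55·b = +1.31
  115·a + 210·b = -0.52
Eliminate b (×210 and ×55, subtract): 32525·a = 303.700 → a = ∂h/∂x = +0.009337
Back-substitute: b = ∂h/∂y = -0.007590.
Flow = −∇h = (-0.009337 east, +0.007590 north), which points northwest.

NW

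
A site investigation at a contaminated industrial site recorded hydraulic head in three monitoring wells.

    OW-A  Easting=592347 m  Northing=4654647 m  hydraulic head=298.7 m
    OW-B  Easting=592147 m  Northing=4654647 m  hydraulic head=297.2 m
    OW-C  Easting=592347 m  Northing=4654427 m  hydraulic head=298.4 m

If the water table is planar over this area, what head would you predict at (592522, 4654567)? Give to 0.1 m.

∂h/∂x = (297.2 − 298.7) / (592147 − 592347) = +0.007500
∂h/∂y = (298.4 − 298.7) / (4654427 − 4654647) = +0.001364
h(592522, 4654567) = 298.7 + (+0.007500)·(175) + (+0.001364)·(-80) = 298.7 +1.312 -0.109 = 299.903 m.

299.9 m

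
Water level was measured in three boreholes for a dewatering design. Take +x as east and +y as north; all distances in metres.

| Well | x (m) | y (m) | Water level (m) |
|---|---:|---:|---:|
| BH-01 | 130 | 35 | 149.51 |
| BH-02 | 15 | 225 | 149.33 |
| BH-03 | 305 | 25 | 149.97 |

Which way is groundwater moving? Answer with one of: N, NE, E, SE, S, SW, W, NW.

W

Three-point gradient (reference BH-01): Δ to BH-02 = (-115, 190, -0.18), Δ to BH-03 = (175, -10, +0.46).
∂h/∂x = +0.002667, ∂h/∂y = +0.0006667 (det = -32100).
Flow = −∇h = (-0.002667 east, -0.0006667 north), which points west.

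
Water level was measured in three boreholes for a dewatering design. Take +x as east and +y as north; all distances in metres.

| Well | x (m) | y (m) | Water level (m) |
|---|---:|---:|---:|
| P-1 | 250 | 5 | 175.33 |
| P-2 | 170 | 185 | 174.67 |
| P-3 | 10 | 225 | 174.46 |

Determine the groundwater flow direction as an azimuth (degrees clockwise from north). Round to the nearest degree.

Differences from P-1: to P-2 (Δx, Δy, Δh) = (-80, 180, -0.66); to P-3 = (-240, 220, -0.87).
Solve a·Δx + b·Δy = Δh: det = (-80)·220 − (-240)·180 = 25600.
∂h/∂x = [(-0.66)·220 − (-0.87)·180] / 25600 = +0.0004453
∂h/∂y = [(-80)·(-0.87) − (-240)·(-0.66)] / 25600 = -0.003469
Flow direction (−∇h) has components (-0.0004453 E, +0.003469 N).
Azimuth = atan2(E, N) = atan2(-0.0004453, +0.003469) = 352.7° ≈ 353°.

353°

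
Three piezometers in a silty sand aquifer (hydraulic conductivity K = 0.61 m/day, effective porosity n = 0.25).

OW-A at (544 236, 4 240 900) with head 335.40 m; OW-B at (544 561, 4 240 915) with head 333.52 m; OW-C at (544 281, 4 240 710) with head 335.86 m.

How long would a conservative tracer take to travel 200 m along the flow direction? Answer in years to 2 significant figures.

33 years

With h = a·x + b·y + c and OW-A as origin, the differences give:
  325·a + 15·b = -1.88
  45·a + (-190)·b = +0.46
Eliminate b (×(-190) and ×15, subtract): -62425·a = 350.300 → a = ∂h/∂x = -0.005612
Back-substitute: b = ∂h/∂y = -0.003750.
|∇h| = √(-0.005612² + -0.003750²) = 0.00675
Seepage velocity v = K·i/n = 0.61 × 0.00675 / 0.25 = 0.01647 m/day.
t = 200 / 0.01647 = 1.214e+04 days = 33.2 years.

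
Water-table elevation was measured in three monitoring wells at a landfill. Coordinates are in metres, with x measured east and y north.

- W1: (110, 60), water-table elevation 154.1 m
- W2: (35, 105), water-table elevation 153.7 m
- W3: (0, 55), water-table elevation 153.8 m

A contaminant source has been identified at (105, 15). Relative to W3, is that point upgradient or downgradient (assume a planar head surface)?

With h = a·x + b·y + c and W1 as origin, the differences give:
  (-75)·a + 45·b = -0.4
  (-110)·a + (-5)·b = -0.3
Eliminate b (×(-5) and ×45, subtract): 5325·a = 15.50 → a = ∂h/∂x = +0.002911
Back-substitute: b = ∂h/∂y = -0.004038.
Head at (105, 15) = 154.1 + (+0.002911)·(-5) + (-0.004038)·(-45) = 154.27 m.
That is higher than the 153.8 m at W3, so the point is upgradient.

upgradient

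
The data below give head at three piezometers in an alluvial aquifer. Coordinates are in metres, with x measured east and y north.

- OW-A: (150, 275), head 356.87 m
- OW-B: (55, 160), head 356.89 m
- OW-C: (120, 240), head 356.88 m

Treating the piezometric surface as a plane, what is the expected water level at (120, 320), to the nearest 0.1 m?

With h = a·x + b·y + c and OW-A as origin, the differences give:
  (-95)·a + (-115)·b = +0.02
  (-30)·a + (-35)·b = +0.01
Eliminate b (×(-35) and ×(-115), subtract): -125·a = 0.450 → a = ∂h/∂x = -0.003600
Back-substitute: b = ∂h/∂y = +0.002800.
h(120, 320) = 356.87 + (-0.003600)·(-30) + (+0.002800)·(45) = 356.87 +0.108 +0.126 = 357.104 m.

357.1 m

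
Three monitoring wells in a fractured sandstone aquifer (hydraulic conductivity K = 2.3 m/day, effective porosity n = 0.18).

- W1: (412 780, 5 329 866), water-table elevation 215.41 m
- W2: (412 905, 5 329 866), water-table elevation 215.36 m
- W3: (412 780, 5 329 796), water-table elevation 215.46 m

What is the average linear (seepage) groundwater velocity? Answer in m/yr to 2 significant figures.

∂h/∂x = (215.36 − 215.41) / (412905 − 412780) = -0.0004000
∂h/∂y = (215.46 − 215.41) / (5329796 − 5329866) = -0.0007143
|∇h| = √(-0.0004000² + -0.0007143²) = 0.0008187
Seepage velocity v = K·i/n = 2.3 × 0.0008187 / 0.18 = 0.01046 m/day = 3.821 m/yr.

3.8 m/yr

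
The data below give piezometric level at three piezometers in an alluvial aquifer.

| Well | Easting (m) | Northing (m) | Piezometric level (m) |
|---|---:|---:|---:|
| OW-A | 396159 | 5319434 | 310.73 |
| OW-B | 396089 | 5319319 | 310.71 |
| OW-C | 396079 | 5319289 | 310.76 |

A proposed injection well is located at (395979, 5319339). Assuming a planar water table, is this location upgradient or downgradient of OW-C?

Taking OW-A as reference: OW-B−OW-A = (-70, -115, -0.02); OW-C−OW-A = (-80, -145, +0.03).
Solve a·Δx + b·Δy = Δh: det = (-70)·(-145) − (-80)·(-115) = 950.
∂h/∂x = [(-0.02)·(-145) − (+0.03)·(-115)] / 950 = +0.006684
∂h/∂y = [(-70)·(+0.03) − (-80)·(-0.02)] / 950 = -0.003895
Head at (395979, 5319339) = 310.73 + (+0.006684)·(-180) + (-0.003895)·(-95) = 309.90 m.
That is lower than the 310.76 m at OW-C, so the point is downgradient.

downgradient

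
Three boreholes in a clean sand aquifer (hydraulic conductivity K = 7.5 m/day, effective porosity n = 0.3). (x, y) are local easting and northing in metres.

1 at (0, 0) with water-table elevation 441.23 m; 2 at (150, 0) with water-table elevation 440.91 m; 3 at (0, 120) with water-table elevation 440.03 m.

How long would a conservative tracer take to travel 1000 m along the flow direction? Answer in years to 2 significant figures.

11 years

∂h/∂x = (440.91 − 441.23) / (150 − 0) = -0.002133
∂h/∂y = (440.03 − 441.23) / (120 − 0) = -0.01000
|∇h| = √(-0.002133² + -0.01000²) = 0.01022
Seepage velocity v = K·i/n = 7.5 × 0.01022 / 0.3 = 0.2555 m/day.
t = 1000 / 0.2555 = 3914 days = 10.7 years.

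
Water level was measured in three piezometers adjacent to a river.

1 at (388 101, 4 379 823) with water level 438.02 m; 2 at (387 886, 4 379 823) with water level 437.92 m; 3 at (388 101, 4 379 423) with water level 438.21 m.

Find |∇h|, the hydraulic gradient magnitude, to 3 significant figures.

∂h/∂x = (437.92 − 438.02) / (387886 − 388101) = +0.0004651
∂h/∂y = (438.21 − 438.02) / (4379423 − 4379823) = -0.0004750
|∇h| = √(0.0004651² + -0.0004750²) = 0.0006648

0.000665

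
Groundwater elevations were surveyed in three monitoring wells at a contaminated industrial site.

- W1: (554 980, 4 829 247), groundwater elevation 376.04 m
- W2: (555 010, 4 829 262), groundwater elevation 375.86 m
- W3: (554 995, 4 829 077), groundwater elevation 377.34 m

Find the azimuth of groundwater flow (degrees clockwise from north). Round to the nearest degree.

015°

With h = a·x + b·y + c and W1 as origin, the differences give:
  30·a + 15·b = -0.18
  15·a + (-170)·b = +1.30
Eliminate b (×(-170) and ×15, subtract): -5325·a = 11.100 → a = ∂h/∂x = -0.002085
Back-substitute: b = ∂h/∂y = -0.007831.
Flow direction (−∇h) has components (+0.002085 E, +0.007831 N).
Azimuth = atan2(E, N) = atan2(+0.002085, +0.007831) = 14.9° ≈ 015°.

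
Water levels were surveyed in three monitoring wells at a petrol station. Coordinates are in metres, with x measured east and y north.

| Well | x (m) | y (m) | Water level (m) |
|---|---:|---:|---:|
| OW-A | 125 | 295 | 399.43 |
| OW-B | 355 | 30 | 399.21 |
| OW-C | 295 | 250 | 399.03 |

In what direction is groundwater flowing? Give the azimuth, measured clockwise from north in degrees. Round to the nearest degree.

With h = a·x + b·y + c and OW-A as origin, the differences give:
  230·a + (-265)·b = -0.22
  170·a + (-45)·b = -0.40
Eliminate b (×(-45) and ×(-265), subtract): 34700·a = -96.100 → a = ∂h/∂x = -0.002769
Back-substitute: b = ∂h/∂y = -0.001573.
Flow direction (−∇h) has components (+0.002769 E, +0.001573 N).
Azimuth = atan2(E, N) = atan2(+0.002769, +0.001573) = 60.4° ≈ 060°.

060°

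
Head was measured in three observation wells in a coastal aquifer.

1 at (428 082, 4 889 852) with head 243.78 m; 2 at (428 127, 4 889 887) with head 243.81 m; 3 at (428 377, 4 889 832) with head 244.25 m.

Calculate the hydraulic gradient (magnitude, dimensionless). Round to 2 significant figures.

Differences from 1: to 2 (Δx, Δy, Δh) = (45, 35, +0.03); to 3 = (295, -20, +0.47).
Solve a·Δx + b·Δy = Δh: det = 45·(-20) − 295·35 = -11225.
∂h/∂x = [(+0.03)·(-20) − (+0.47)·35] / -11225 = +0.001519
∂h/∂y = [45·(+0.47) − 295·(+0.03)] / -11225 = -0.001096
|∇h| = √(0.001519² + -0.001096²) = 0.001873

0.0019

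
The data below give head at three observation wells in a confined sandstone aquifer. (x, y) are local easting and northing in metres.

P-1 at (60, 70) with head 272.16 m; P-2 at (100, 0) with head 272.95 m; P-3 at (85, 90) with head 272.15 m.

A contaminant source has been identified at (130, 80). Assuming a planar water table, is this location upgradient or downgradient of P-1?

Three-point gradient (reference P-1): Δ to P-2 = (40, -70, +0.79), Δ to P-3 = (25, 20, -0.01).
∂h/∂x = +0.005922, ∂h/∂y = -0.007902 (det = 2550).
Head at (130, 80) = 272.16 + (+0.005922)·(70) + (-0.007902)·(10) = 272.50 m.
That is higher than the 272.16 m at P-1, so the point is upgradient.

upgradient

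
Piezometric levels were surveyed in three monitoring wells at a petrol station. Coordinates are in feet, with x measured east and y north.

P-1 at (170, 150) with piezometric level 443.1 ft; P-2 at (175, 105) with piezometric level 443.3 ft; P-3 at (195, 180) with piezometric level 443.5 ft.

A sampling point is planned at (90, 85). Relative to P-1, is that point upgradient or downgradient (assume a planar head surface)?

downgradient

With h = a·x + b·y + c and P-1 as origin, the differences give:
  5·a + (-45)·b = +0.2
  25·a + 30·b = +0.4
Eliminate b (×30 and ×(-45), subtract): 1275·a = 24.00 → a = ∂h/∂x = +0.01882
Back-substitute: b = ∂h/∂y = -0.002353.
Head at (90, 85) = 443.1 + (+0.01882)·(-80) + (-0.002353)·(-65) = 441.75 ft.
That is lower than the 443.1 ft at P-1, so the point is downgradient.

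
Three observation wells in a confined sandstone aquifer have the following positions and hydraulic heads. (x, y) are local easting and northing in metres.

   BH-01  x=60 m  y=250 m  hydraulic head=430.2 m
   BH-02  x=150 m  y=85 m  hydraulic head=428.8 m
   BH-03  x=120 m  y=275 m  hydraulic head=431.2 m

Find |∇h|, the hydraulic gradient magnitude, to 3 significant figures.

0.0179

Differences from BH-01: to BH-02 (Δx, Δy, Δh) = (90, -165, -1.4); to BH-03 = (60, 25, +1.0).
Determinant of the coordinate differences = 90·25 − 60·(-165) = 12150.
∂h/∂x = [(-1.4)·25 − (+1.0)·(-165)] / 12150 = +0.01070
∂h/∂y = [90·(+1.0) − 60·(-1.4)] / 12150 = +0.01432
|∇h| = √(0.01070² + 0.01432²) = 0.01788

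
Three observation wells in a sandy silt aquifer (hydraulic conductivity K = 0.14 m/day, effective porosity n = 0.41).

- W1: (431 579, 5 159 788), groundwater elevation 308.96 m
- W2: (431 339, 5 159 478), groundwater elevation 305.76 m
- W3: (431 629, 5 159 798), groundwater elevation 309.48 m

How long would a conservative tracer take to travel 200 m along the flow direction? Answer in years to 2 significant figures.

160 years

Three-point gradient (reference W1): Δ to W2 = (-240, -310, -3.20), Δ to W3 = (50, 10, +0.52).
∂h/∂x = +0.009863, ∂h/∂y = +0.002687 (det = 13100).
|∇h| = √(0.009863² + 0.002687²) = 0.01022
Seepage velocity v = K·i/n = 0.14 × 0.01022 / 0.41 = 0.00349 m/day.
t = 200 / 0.00349 = 5.731e+04 days = 157 years.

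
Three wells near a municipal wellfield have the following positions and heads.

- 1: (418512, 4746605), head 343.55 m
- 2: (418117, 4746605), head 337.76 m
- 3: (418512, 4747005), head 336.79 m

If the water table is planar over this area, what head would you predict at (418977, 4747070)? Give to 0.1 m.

342.5 m

∂h/∂x = (337.76 − 343.55) / (418117 − 418512) = +0.01466
∂h/∂y = (336.79 − 343.55) / (4747005 − 4746605) = -0.01690
h(418977, 4747070) = 343.55 + (+0.01466)·(465) + (-0.01690)·(465) = 343.55 +6.816 -7.858 = 342.508 m.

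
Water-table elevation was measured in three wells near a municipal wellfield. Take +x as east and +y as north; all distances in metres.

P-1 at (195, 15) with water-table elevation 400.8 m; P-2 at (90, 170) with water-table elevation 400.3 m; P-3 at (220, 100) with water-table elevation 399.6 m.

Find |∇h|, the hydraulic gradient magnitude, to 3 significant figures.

0.0156

Three-point gradient (reference P-1): Δ to P-2 = (-105, 155, -0.5), Δ to P-3 = (25, 85, -1.2).
∂h/∂x = -0.01121, ∂h/∂y = -0.01082 (det = -12800).
|∇h| = √(-0.01121² + -0.01082²) = 0.01558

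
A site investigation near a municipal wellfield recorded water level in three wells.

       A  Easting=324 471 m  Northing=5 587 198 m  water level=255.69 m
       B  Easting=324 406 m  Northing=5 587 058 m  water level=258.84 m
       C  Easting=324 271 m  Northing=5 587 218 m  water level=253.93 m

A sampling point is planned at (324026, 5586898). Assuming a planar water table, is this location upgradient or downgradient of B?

upgradient

Taking A as reference: B−A = (-65, -140, +3.15); C−A = (-200, 20, -1.76).
Determinant of the coordinate differences = (-65)·20 − (-200)·(-140) = -29300.
∂h/∂x = [(+3.15)·20 − (-1.76)·(-140)] / -29300 = +0.006259
∂h/∂y = [(-65)·(-1.76) − (-200)·(+3.15)] / -29300 = -0.02541
Head at (324026, 5586898) = 255.69 + (+0.006259)·(-445) + (-0.02541)·(-300) = 260.53 m.
That is higher than the 258.84 m at B, so the point is upgradient.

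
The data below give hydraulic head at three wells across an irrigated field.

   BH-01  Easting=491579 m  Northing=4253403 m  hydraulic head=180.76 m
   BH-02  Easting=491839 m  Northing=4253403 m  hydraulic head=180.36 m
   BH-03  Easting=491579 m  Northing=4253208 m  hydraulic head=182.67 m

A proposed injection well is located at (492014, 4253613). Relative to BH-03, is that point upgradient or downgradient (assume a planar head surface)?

downgradient

∂h/∂x = (180.36 − 180.76) / (491839 − 491579) = -0.001538
∂h/∂y = (182.67 − 180.76) / (4253208 − 4253403) = -0.009795
Head at (492014, 4253613) = 180.76 + (-0.001538)·(435) + (-0.009795)·(210) = 178.03 m.
That is lower than the 182.67 m at BH-03, so the point is downgradient.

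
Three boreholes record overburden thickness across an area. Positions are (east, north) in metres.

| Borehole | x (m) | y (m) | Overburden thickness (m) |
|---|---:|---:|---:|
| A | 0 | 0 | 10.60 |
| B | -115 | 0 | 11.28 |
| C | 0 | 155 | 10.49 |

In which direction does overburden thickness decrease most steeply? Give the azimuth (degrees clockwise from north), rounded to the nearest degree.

083°

∂d/∂x = (11.28 − 10.60) / (-115 − 0) = -0.005913
∂d/∂y = (10.49 − 10.60) / (155 − 0) = -0.0007097
Steepest decrease is along −∇f: components (+0.005913 E, +0.0007097 N).
Azimuth = atan2(+0.005913, +0.0007097) = 83.2° ≈ 083°.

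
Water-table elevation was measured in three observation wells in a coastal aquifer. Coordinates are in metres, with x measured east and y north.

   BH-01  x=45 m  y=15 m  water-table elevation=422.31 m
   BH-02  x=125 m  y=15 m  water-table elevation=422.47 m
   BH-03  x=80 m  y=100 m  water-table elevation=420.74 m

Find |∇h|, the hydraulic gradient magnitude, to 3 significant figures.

0.0194

Differences from BH-01: to BH-02 (Δx, Δy, Δh) = (80, 0, +0.16); to BH-03 = (35, 85, -1.57).
Solve a·Δx + b·Δy = Δh: det = 80·85 − 35·0 = 6800.
∂h/∂x = [(+0.16)·85 − (-1.57)·0] / 6800 = +0.002000
∂h/∂y = [80·(-1.57) − 35·(+0.16)] / 6800 = -0.01929
|∇h| = √(0.002000² + -0.01929²) = 0.01939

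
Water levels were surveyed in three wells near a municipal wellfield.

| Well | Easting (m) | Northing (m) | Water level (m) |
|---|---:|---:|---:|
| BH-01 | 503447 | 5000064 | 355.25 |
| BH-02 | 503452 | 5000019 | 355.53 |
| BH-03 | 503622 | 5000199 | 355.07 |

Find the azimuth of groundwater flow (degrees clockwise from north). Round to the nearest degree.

329°

With h = a·x + b·y + c and BH-01 as origin, the differences give:
  5·a + (-45)·b = +0.28
  175·a + 135·b = -0.18
Eliminate b (×135 and ×(-45), subtract): 8550·a = 29.700 → a = ∂h/∂x = +0.003474
Back-substitute: b = ∂h/∂y = -0.005836.
Flow direction (−∇h) has components (-0.003474 E, +0.005836 N).
Azimuth = atan2(E, N) = atan2(-0.003474, +0.005836) = 329.2° ≈ 329°.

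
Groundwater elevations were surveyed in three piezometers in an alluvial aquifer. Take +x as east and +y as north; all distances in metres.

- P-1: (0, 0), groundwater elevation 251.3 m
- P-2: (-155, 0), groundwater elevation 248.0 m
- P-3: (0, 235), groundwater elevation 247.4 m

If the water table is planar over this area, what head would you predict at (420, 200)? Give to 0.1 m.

∂h/∂x = (248.0 − 251.3) / (-155 − 0) = +0.02129
∂h/∂y = (247.4 − 251.3) / (235 − 0) = -0.01660
h(420, 200) = 251.3 + (+0.02129)·(420) + (-0.01660)·(200) = 251.3 +8.942 -3.319 = 256.923 m.

256.9 m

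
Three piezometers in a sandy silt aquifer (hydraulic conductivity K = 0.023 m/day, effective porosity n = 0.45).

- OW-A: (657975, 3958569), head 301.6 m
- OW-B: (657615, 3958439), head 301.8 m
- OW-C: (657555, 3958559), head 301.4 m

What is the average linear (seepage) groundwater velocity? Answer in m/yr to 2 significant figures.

Taking OW-A as reference: OW-B−OW-A = (-360, -130, +0.2); OW-C−OW-A = (-420, -10, -0.2).
Solve a·Δx + b·Δy = Δh: det = (-360)·(-10) − (-420)·(-130) = -51000.
∂h/∂x = [(+0.2)·(-10) − (-0.2)·(-130)] / -51000 = +0.0005490
∂h/∂y = [(-360)·(-0.2) − (-420)·(+0.2)] / -51000 = -0.003059
|∇h| = √(0.0005490² + -0.003059²) = 0.003108
Seepage velocity v = K·i/n = 0.023 × 0.003108 / 0.45 = 0.0001589 m/day = 0.05804 m/yr.

0.058 m/yr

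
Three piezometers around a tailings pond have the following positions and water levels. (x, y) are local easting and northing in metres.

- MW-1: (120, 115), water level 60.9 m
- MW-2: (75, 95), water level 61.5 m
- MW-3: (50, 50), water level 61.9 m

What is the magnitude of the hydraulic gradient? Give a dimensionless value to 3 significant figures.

Three-point gradient (reference MW-1): Δ to MW-2 = (-45, -20, +0.6), Δ to MW-3 = (-70, -65, +1.0).
∂h/∂x = -0.01246, ∂h/∂y = -0.001967 (det = 1525).
|∇h| = √(-0.01246² + -0.001967²) = 0.01261

0.0126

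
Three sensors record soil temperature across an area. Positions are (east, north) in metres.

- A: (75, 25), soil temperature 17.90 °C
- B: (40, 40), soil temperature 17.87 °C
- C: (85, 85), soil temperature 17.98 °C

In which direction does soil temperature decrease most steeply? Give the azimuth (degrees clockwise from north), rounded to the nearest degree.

230°

Taking A as reference: B−A = (-35, 15, -0.03); C−A = (10, 60, +0.08).
Solve a·Δx + b·Δy = ΔT: det = (-35)·60 − 10·15 = -2250.
∂T/∂x = [(-0.03)·60 − (+0.08)·15] / -2250 = +0.001333
∂T/∂y = [(-35)·(+0.08) − 10·(-0.03)] / -2250 = +0.001111
Steepest decrease is along −∇f: components (-0.001333 E, -0.001111 N).
Azimuth = atan2(-0.001333, -0.001111) = 230.2° ≈ 230°.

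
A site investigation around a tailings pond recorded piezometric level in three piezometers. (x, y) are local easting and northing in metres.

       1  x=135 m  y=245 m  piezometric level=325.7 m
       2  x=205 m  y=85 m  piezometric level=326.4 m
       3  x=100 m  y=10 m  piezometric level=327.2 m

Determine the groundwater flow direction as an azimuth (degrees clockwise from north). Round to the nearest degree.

Differences from 1: to 2 (Δx, Δy, Δh) = (70, -160, +0.7); to 3 = (-35, -235, +1.5).
Solve a·Δx + b·Δy = Δh: det = 70·(-235) − (-35)·(-160) = -22050.
∂h/∂x = [(+0.7)·(-235) − (+1.5)·(-160)] / -22050 = -0.003424
∂h/∂y = [70·(+1.5) − (-35)·(+0.7)] / -22050 = -0.005873
Flow direction (−∇h) has components (+0.003424 E, +0.005873 N).
Azimuth = atan2(E, N) = atan2(+0.003424, +0.005873) = 30.2° ≈ 030°.

030°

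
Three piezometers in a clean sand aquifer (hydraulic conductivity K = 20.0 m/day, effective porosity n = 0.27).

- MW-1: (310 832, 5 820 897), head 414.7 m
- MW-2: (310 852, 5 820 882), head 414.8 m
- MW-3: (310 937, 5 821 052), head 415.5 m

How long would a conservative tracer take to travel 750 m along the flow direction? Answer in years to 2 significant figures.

With h = a·x + b·y + c and MW-1 as origin, the differences give:
  20·a + (-15)·b = +0.1
  105·a + 155·b = +0.8
Eliminate b (×155 and ×(-15), subtract): 4675·a = 27.50 → a = ∂h/∂x = +0.005882
Back-substitute: b = ∂h/∂y = +0.001176.
|∇h| = √(0.005882² + 0.001176²) = 0.005998
Seepage velocity v = K·i/n = 20.0 × 0.005998 / 0.27 = 0.4443 m/day.
t = 750 / 0.4443 = 1688 days = 4.62 years.

4.6 years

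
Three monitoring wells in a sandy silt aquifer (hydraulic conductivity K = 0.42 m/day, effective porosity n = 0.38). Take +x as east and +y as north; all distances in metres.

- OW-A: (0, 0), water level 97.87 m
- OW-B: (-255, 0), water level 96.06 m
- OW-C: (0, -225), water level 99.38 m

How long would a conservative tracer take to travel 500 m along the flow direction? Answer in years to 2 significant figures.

130 years

∂h/∂x = (96.06 − 97.87) / (-255 − 0) = +0.007098
∂h/∂y = (99.38 − 97.87) / (-225 − 0) = -0.006711
|∇h| = √(0.007098² + -0.006711²) = 0.009768
Seepage velocity v = K·i/n = 0.42 × 0.009768 / 0.38 = 0.0108 m/day.
t = 500 / 0.0108 = 4.63e+04 days = 127 years.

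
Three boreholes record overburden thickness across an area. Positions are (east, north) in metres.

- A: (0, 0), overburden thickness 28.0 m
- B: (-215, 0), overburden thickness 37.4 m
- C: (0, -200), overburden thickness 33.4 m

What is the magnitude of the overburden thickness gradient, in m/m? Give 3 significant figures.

0.0514 m/m

∂d/∂x = (37.4 − 28.0) / (-215 − 0) = -0.04372
∂d/∂y = (33.4 − 28.0) / (-200 − 0) = -0.02700
|∇f| = √(-0.04372² + -0.02700²) = 0.05139 m/m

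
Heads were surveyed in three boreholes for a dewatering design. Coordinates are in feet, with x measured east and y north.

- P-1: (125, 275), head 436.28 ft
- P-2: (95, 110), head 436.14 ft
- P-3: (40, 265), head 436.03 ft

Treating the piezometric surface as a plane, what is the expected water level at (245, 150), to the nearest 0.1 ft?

Differences from P-1: to P-2 (Δx, Δy, Δh) = (-30, -165, -0.14); to P-3 = (-85, -10, -0.25).
Determinant of the coordinate differences = (-30)·(-10) − (-85)·(-165) = -13725.
∂h/∂x = [(-0.14)·(-10) − (-0.25)·(-165)] / -13725 = +0.002903
∂h/∂y = [(-30)·(-0.25) − (-85)·(-0.14)] / -13725 = +0.0003206
h(245, 150) = 436.28 + (+0.002903)·(120) + (+0.0003206)·(-125) = 436.28 +0.348 -0.040 = 436.588 ft.

436.6 ft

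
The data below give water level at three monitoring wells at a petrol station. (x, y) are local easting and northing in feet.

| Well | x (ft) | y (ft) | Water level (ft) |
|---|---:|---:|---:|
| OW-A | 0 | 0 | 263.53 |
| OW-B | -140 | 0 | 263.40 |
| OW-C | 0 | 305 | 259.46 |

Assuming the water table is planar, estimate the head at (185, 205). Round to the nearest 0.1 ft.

261.0 ft

∂h/∂x = (263.40 − 263.53) / (-140 − 0) = +0.0009286
∂h/∂y = (259.46 − 263.53) / (305 − 0) = -0.01334
h(185, 205) = 263.53 + (+0.0009286)·(185) + (-0.01334)·(205) = 263.53 +0.172 -2.736 = 260.966 ft.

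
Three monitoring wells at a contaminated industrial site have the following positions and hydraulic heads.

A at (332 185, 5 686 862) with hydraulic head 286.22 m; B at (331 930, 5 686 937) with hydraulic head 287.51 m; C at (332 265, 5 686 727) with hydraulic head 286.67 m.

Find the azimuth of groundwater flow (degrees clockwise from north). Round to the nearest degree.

044°

Three-point gradient (reference A): Δ to B = (-255, 75, +1.29), Δ to C = (80, -135, +0.45).
∂h/∂x = -0.007314, ∂h/∂y = -0.007668 (det = 28425).
Flow direction (−∇h) has components (+0.007314 E, +0.007668 N).
Azimuth = atan2(E, N) = atan2(+0.007314, +0.007668) = 43.6° ≈ 044°.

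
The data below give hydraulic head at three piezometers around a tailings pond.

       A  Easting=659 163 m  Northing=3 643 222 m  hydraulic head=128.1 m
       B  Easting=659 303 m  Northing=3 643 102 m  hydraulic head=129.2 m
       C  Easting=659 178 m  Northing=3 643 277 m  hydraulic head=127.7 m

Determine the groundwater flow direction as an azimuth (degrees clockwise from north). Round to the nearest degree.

350°

Taking A as reference: B−A = (140, -120, +1.1); C−A = (15, 55, -0.4).
Determinant of the coordinate differences = 140·55 − 15·(-120) = 9500.
∂h/∂x = [(+1.1)·55 − (-0.4)·(-120)] / 9500 = +0.001316
∂h/∂y = [140·(-0.4) − 15·(+1.1)] / 9500 = -0.007632
Flow direction (−∇h) has components (-0.001316 E, +0.007632 N).
Azimuth = atan2(E, N) = atan2(-0.001316, +0.007632) = 350.2° ≈ 350°.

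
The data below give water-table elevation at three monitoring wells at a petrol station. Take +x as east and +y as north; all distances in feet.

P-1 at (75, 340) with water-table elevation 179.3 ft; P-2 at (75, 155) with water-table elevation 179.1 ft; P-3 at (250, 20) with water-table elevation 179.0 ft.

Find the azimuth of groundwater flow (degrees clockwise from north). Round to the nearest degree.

194°

With h = a·x + b·y + c and P-1 as origin, the differences give:
  0·a + (-185)·b = -0.2
  175·a + (-320)·b = -0.3
Eliminate b (×(-320) and ×(-185), subtract): 32375·a = 8.50 → a = ∂h/∂x = +0.0002625
Back-substitute: b = ∂h/∂y = +0.001081.
Flow direction (−∇h) has components (-0.0002625 E, -0.001081 N).
Azimuth = atan2(E, N) = atan2(-0.0002625, -0.001081) = 193.7° ≈ 194°.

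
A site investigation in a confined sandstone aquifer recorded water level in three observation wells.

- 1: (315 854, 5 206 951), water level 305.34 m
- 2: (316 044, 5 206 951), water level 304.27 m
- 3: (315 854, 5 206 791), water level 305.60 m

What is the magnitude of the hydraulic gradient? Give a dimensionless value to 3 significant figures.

0.00586

∂h/∂x = (304.27 − 305.34) / (316044 − 315854) = -0.005632
∂h/∂y = (305.60 − 305.34) / (5206791 − 5206951) = -0.001625
|∇h| = √(-0.005632² + -0.001625²) = 0.005862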